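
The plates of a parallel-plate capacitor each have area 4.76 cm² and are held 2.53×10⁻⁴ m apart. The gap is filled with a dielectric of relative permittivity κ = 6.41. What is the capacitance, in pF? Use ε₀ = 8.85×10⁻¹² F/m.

C ≈ 107 pF

A = 4.76 cm² = 4.76×10⁻⁴ m².
C = κε₀A/d = 6.41 × 8.85×10⁻¹² × 4.76×10⁻⁴ / 2.53×10⁻⁴ = 1.07×10⁻¹⁰ F.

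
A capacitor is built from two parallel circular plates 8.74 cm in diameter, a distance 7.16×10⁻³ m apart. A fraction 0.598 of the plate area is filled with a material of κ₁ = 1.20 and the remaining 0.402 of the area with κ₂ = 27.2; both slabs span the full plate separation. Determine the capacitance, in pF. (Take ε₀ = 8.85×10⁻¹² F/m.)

A = π(8.74/2 cm)² = 6.00×10⁻³ m².
Side-by-side slabs ⇒ two capacitors in parallel, each spanning the full gap.
C₁ = κ₁ε₀A₁/d = 1.20 × 8.85×10⁻¹² × 3.59×10⁻³ / 7.16×10⁻³ = 5.32×10⁻¹² F.
C₂ = κ₂ε₀A₂/d = 27.2 × 8.85×10⁻¹² × 2.41×10⁻³ / 7.16×10⁻³ = 8.11×10⁻¹¹ F.
C = C₁ + C₂ = 8.64×10⁻¹¹ F.

86.4 pF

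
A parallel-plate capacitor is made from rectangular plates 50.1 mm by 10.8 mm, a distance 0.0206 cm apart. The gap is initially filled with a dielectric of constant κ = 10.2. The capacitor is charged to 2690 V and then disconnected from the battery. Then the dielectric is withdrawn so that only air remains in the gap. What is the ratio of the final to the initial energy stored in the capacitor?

Isolated ⇒ Q is held fixed.
C₂ = 0.0980 C₁ and U = Q²/(2C), so U₂/U₁ = C₁/C₂ = 10.2.

U₂/U₁ ≈ 10.2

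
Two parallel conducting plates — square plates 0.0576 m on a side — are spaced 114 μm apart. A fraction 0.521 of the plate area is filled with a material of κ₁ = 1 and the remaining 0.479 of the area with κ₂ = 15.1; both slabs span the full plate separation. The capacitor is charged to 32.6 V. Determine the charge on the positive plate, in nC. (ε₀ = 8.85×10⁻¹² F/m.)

A = (0.0576 m)² = 3.32×10⁻³ m².
Side-by-side slabs ⇒ two capacitors in parallel, each spanning the full gap.
C₁ = κ₁ε₀A₁/d = 1.00 × 8.85×10⁻¹² × 1.73×10⁻³ / 1.14×10⁻⁴ = 1.34×10⁻¹⁰ F.
C₂ = κ₂ε₀A₂/d = 15.1 × 8.85×10⁻¹² × 1.59×10⁻³ / 1.14×10⁻⁴ = 1.86×10⁻⁹ F.
C = C₁ + C₂ = 2.00×10⁻⁹ F.
Q = CV = 2.00×10⁻⁹ × 32.6 = 6.51×10⁻⁸ C.

65.1 nC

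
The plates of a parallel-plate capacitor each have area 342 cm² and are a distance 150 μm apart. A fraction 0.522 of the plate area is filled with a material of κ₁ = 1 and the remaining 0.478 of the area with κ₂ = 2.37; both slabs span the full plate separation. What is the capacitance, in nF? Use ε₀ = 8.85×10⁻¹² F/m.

A = 342 cm² = 3.42×10⁻² m².
Side-by-side slabs ⇒ two capacitors in parallel, each spanning the full gap.
C₁ = κ₁ε₀A₁/d = 1.00 × 8.85×10⁻¹² × 1.79×10⁻² / 1.50×10⁻⁴ = 1.05×10⁻⁹ F.
C₂ = κ₂ε₀A₂/d = 2.37 × 8.85×10⁻¹² × 1.63×10⁻² / 1.50×10⁻⁴ = 2.29×10⁻⁹ F.
C = C₁ + C₂ = 3.34×10⁻⁹ F.

3.34 nF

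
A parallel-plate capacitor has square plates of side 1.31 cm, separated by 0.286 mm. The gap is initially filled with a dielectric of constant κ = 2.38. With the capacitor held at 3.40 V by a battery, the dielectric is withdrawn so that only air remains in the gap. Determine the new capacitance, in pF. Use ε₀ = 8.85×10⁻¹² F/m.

A = (1.31 cm)² = 1.72×10⁻⁴ m².
Initially C₁ = κε₀A/d = 2.38 × 8.85×10⁻¹² × 1.72×10⁻⁴ / 2.86×10⁻⁴ = 1.26×10⁻¹¹ F.
C = κε₀A/d scales with κ, so C₂/C₁ = 1/κ = 1/2.38 = 0.420.
C₂ = 0.420 × 1.26×10⁻¹¹ = 5.31×10⁻¹² F.

C ≈ 5.31 pF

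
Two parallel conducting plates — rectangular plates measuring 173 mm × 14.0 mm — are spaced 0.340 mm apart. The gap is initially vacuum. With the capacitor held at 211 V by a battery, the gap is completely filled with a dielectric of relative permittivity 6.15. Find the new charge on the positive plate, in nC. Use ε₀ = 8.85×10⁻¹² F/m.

A = 173 × 14.0 mm² = 2.42×10⁻³ m².
Initially C₁ = ε₀A/d = 8.85×10⁻¹² × 2.42×10⁻³ / 3.40×10⁻⁴ = 6.30×10⁻¹¹ F.
Q₁ = 1.33×10⁻⁸ C.
Battery connected ⇒ V is held fixed. C₂ = 6.15 C₁ and Q = CV, so Q₂/Q₁ = C₂/C₁ = 6.15.
Q₂ = 6.15 × 1.33×10⁻⁸ = 8.18×10⁻⁸ C.

Q ≈ 81.8 nC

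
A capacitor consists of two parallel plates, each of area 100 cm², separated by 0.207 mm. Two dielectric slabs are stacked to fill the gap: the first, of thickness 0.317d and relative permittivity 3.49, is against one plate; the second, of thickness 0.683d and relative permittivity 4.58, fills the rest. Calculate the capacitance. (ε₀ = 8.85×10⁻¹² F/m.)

C ≈ 1.78 nF

A = 100 cm² = 1.00×10⁻² m².
Stacked slabs ⇒ two capacitors in series, each with the full plate area.
C₁ = κ₁ε₀A/d₁ = 3.49 × 8.85×10⁻¹² × 1.00×10⁻² / 6.56×10⁻⁵ = 4.71×10⁻⁹ F.
C₂ = κ₂ε₀A/d₂ = 4.58 × 8.85×10⁻¹² × 1.00×10⁻² / 1.41×10⁻⁴ = 2.87×10⁻⁹ F.
C = (1/C₁ + 1/C₂)⁻¹ = 1.78×10⁻⁹ F.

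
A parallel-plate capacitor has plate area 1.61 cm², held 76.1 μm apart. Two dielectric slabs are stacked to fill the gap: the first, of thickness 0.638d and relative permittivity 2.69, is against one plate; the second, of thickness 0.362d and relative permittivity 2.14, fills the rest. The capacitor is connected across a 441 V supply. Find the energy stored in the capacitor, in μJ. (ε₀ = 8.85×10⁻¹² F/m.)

A = 1.61 cm² = 1.61×10⁻⁴ m².
Stacked slabs ⇒ two capacitors in series, each with the full plate area.
C₁ = κ₁ε₀A/d₁ = 2.69 × 8.85×10⁻¹² × 1.61×10⁻⁴ / 4.86×10⁻⁵ = 7.89×10⁻¹¹ F.
C₂ = κ₂ε₀A/d₂ = 2.14 × 8.85×10⁻¹² × 1.61×10⁻⁴ / 2.75×10⁻⁵ = 1.11×10⁻¹⁰ F.
C = (1/C₁ + 1/C₂)⁻¹ = 4.61×10⁻¹¹ F.
U = ½CV² = ½ × 4.61×10⁻¹¹ × (441)² = 4.48×10⁻⁶ J.

4.48 μJ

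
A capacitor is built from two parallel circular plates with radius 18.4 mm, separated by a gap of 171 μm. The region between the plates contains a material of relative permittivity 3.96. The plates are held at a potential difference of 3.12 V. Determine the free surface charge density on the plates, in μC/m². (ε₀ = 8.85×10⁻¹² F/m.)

0.639 μC/m²

A = π(18.4 mm)² = 1.06×10⁻³ m².
C = κε₀A/d = 3.96 × 8.85×10⁻¹² × 1.06×10⁻³ / 1.71×10⁻⁴ = 2.18×10⁻¹⁰ F.
σ = Q/A = CV/A = 2.18×10⁻¹⁰ × 3.12 / 1.06×10⁻³ = 6.39×10⁻⁷ C/m².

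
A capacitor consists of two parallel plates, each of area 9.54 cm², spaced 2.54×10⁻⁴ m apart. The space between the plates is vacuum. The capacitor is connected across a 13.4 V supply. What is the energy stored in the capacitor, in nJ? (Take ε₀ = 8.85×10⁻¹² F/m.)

2.98 nJ

A = 9.54 cm² = 9.54×10⁻⁴ m².
C = ε₀A/d = 8.85×10⁻¹² × 9.54×10⁻⁴ / 2.54×10⁻⁴ = 3.32×10⁻¹¹ F.
U = ½CV² = ½ × 3.32×10⁻¹¹ × (13.4)² = 2.98×10⁻⁹ J.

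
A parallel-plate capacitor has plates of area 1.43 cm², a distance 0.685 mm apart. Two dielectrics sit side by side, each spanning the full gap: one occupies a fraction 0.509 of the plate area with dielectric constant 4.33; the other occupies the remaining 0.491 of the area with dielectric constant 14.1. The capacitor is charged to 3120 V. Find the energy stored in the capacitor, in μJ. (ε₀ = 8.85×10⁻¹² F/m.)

A = 1.43 cm² = 1.43×10⁻⁴ m².
Side-by-side slabs ⇒ two capacitors in parallel, each spanning the full gap.
C₁ = κ₁ε₀A₁/d = 4.33 × 8.85×10⁻¹² × 7.28×10⁻⁵ / 6.85×10⁻⁴ = 4.07×10⁻¹² F.
C₂ = κ₂ε₀A₂/d = 14.1 × 8.85×10⁻¹² × 7.02×10⁻⁵ / 6.85×10⁻⁴ = 1.28×10⁻¹¹ F.
C = C₁ + C₂ = 1.69×10⁻¹¹ F.
U = ½CV² = ½ × 1.69×10⁻¹¹ × (3120)² = 8.21×10⁻⁵ J.

U ≈ 82.1 μJ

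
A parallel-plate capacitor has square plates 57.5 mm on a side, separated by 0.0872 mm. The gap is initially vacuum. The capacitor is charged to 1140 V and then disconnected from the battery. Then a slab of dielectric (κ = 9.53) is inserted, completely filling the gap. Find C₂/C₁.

C = κε₀A/d scales with κ, so C₂/C₁ = κ = 9.53.

C₂/C₁ ≈ 9.53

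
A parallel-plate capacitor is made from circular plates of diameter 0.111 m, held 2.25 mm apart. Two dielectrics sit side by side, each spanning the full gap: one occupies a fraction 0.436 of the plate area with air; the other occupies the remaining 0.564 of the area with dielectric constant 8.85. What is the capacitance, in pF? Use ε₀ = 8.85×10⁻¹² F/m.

C ≈ 207 pF

A = π(0.111/2 m)² = 9.68×10⁻³ m².
Side-by-side slabs ⇒ two capacitors in parallel, each spanning the full gap.
C₁ = κ₁ε₀A₁/d = 1.00 × 8.85×10⁻¹² × 4.22×10⁻³ / 2.25×10⁻³ = 1.66×10⁻¹¹ F.
C₂ = κ₂ε₀A₂/d = 8.85 × 8.85×10⁻¹² × 5.46×10⁻³ / 2.25×10⁻³ = 1.90×10⁻¹⁰ F.
C = C₁ + C₂ = 2.07×10⁻¹⁰ F.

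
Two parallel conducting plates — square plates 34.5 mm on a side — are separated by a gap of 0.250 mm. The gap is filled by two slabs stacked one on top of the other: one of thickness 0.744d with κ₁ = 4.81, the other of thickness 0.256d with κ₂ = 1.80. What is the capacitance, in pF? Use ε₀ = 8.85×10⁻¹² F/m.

A = (34.5 mm)² = 1.19×10⁻³ m².
Stacked slabs ⇒ two capacitors in series, each with the full plate area.
C₁ = κ₁ε₀A/d₁ = 4.81 × 8.85×10⁻¹² × 1.19×10⁻³ / 1.86×10⁻⁴ = 2.72×10⁻¹⁰ F.
C₂ = κ₂ε₀A/d₂ = 1.80 × 8.85×10⁻¹² × 1.19×10⁻³ / 6.40×10⁻⁵ = 2.96×10⁻¹⁰ F.
C = (1/C₁ + 1/C₂)⁻¹ = 1.42×10⁻¹⁰ F.

C ≈ 142 pF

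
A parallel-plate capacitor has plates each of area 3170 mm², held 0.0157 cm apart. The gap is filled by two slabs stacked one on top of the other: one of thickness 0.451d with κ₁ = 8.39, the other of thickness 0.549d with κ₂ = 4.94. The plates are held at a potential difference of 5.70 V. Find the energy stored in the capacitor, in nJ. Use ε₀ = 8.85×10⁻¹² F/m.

A = 3170 mm² = 3.17×10⁻³ m².
Stacked slabs ⇒ two capacitors in series, each with the full plate area.
C₁ = κ₁ε₀A/d₁ = 8.39 × 8.85×10⁻¹² × 3.17×10⁻³ / 7.08×10⁻⁵ = 3.32×10⁻⁹ F.
C₂ = κ₂ε₀A/d₂ = 4.94 × 8.85×10⁻¹² × 3.17×10⁻³ / 8.62×10⁻⁵ = 1.61×10⁻⁹ F.
C = (1/C₁ + 1/C₂)⁻¹ = 1.08×10⁻⁹ F.
U = ½CV² = ½ × 1.08×10⁻⁹ × (5.70)² = 1.76×10⁻⁸ J.

U ≈ 17.6 nJ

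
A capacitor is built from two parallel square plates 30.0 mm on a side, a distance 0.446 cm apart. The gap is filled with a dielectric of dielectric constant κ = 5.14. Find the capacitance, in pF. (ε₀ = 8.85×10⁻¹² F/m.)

A = (30.0 mm)² = 9.00×10⁻⁴ m².
C = κε₀A/d = 5.14 × 8.85×10⁻¹² × 9.00×10⁻⁴ / 4.46×10⁻³ = 9.18×10⁻¹² F.

9.18 pF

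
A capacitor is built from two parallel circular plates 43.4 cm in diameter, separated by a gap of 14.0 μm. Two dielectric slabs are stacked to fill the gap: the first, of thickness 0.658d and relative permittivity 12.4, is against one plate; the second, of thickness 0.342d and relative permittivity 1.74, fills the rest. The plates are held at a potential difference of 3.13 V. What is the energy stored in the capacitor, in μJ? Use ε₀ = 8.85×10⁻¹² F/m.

1.84 μJ

A = π(43.4/2 cm)² = 0.148 m².
Stacked slabs ⇒ two capacitors in series, each with the full plate area.
C₁ = κ₁ε₀A/d₁ = 12.4 × 8.85×10⁻¹² × 0.148 / 9.21×10⁻⁶ = 1.76×10⁻⁶ F.
C₂ = κ₂ε₀A/d₂ = 1.74 × 8.85×10⁻¹² × 0.148 / 4.79×10⁻⁶ = 4.76×10⁻⁷ F.
C = (1/C₁ + 1/C₂)⁻¹ = 3.75×10⁻⁷ F.
U = ½CV² = ½ × 3.75×10⁻⁷ × (3.13)² = 1.84×10⁻⁶ J.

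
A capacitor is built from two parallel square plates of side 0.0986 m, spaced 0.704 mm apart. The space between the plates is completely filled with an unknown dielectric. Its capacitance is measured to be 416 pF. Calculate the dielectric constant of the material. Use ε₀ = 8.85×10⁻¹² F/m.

3.40

A = (0.0986 m)² = 9.72×10⁻³ m².
κ = Cd/(ε₀A) = 4.16×10⁻¹⁰ × 7.04×10⁻⁴ / (8.85×10⁻¹² × 9.72×10⁻³) = 3.40.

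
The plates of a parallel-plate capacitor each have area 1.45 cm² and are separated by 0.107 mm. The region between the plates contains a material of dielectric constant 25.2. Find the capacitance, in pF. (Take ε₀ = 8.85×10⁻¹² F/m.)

C ≈ 302 pF

A = 1.45 cm² = 1.45×10⁻⁴ m².
C = κε₀A/d = 25.2 × 8.85×10⁻¹² × 1.45×10⁻⁴ / 1.07×10⁻⁴ = 3.02×10⁻¹⁰ F.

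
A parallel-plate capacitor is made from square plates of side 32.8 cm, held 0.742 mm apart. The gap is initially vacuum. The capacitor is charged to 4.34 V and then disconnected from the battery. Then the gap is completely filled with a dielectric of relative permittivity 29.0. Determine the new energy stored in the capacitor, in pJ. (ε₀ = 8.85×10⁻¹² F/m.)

417 pJ

A = (32.8 cm)² = 0.108 m².
Initially C₁ = ε₀A/d = 8.85×10⁻¹² × 0.108 / 7.42×10⁻⁴ = 1.28×10⁻⁹ F.
U₁ = 1.21×10⁻⁸ J.
Isolated ⇒ Q is held fixed. C₂ = 29.0 C₁ and U = Q²/(2C), so U₂/U₁ = C₁/C₂ = 0.0345.
U₂ = 0.0345 × 1.21×10⁻⁸ = 4.17×10⁻¹⁰ J.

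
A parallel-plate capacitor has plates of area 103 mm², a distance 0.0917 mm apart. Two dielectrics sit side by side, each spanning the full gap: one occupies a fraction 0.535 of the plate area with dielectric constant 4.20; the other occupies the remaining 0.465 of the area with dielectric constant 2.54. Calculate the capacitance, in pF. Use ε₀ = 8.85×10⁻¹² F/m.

A = 103 mm² = 1.03×10⁻⁴ m².
Side-by-side slabs ⇒ two capacitors in parallel, each spanning the full gap.
C₁ = κ₁ε₀A₁/d = 4.20 × 8.85×10⁻¹² × 5.51×10⁻⁵ / 9.17×10⁻⁵ = 2.23×10⁻¹¹ F.
C₂ = κ₂ε₀A₂/d = 2.54 × 8.85×10⁻¹² × 4.79×10⁻⁵ / 9.17×10⁻⁵ = 1.17×10⁻¹¹ F.
C = C₁ + C₂ = 3.41×10⁻¹¹ F.

34.1 pF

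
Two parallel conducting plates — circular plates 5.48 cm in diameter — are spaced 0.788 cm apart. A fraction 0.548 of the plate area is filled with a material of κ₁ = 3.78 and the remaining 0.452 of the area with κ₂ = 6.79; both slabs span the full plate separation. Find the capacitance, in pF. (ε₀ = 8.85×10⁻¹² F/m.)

A = π(5.48/2 cm)² = 2.36×10⁻³ m².
Side-by-side slabs ⇒ two capacitors in parallel, each spanning the full gap.
C₁ = κ₁ε₀A₁/d = 3.78 × 8.85×10⁻¹² × 1.29×10⁻³ / 7.88×10⁻³ = 5.49×10⁻¹² F.
C₂ = κ₂ε₀A₂/d = 6.79 × 8.85×10⁻¹² × 1.07×10⁻³ / 7.88×10⁻³ = 8.13×10⁻¹² F.
C = C₁ + C₂ = 1.36×10⁻¹¹ F.

13.6 pF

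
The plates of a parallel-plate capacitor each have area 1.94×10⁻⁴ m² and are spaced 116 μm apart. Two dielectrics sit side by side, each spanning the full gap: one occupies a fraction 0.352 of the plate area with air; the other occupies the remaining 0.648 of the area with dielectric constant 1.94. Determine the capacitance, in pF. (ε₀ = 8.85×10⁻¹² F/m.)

23.8 pF

Side-by-side slabs ⇒ two capacitors in parallel, each spanning the full gap.
C₁ = κ₁ε₀A₁/d = 1.00 × 8.85×10⁻¹² × 6.83×10⁻⁵ / 1.16×10⁻⁴ = 5.21×10⁻¹² F.
C₂ = κ₂ε₀A₂/d = 1.94 × 8.85×10⁻¹² × 1.26×10⁻⁴ / 1.16×10⁻⁴ = 1.86×10⁻¹¹ F.
C = C₁ + C₂ = 2.38×10⁻¹¹ F.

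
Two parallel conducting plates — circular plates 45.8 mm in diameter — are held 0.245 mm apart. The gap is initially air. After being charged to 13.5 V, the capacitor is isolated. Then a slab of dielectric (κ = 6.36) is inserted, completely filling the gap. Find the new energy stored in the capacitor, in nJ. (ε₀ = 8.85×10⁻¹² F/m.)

U ≈ 0.853 nJ

A = π(45.8/2 mm)² = 1.65×10⁻³ m².
Initially C₁ = ε₀A/d = 8.85×10⁻¹² × 1.65×10⁻³ / 2.45×10⁻⁴ = 5.95×10⁻¹¹ F.
U₁ = 5.42×10⁻⁹ J.
Isolated ⇒ Q is held fixed. C₂ = 6.36 C₁ and U = Q²/(2C), so U₂/U₁ = C₁/C₂ = 0.157.
U₂ = 0.157 × 5.42×10⁻⁹ = 8.53×10⁻¹⁰ J.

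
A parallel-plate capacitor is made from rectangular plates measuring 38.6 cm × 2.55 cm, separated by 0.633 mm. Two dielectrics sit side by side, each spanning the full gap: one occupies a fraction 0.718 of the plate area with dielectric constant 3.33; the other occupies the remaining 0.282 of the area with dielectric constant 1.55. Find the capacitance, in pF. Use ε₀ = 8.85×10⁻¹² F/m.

389 pF

A = 38.6 × 2.55 cm² = 9.84×10⁻³ m².
Side-by-side slabs ⇒ two capacitors in parallel, each spanning the full gap.
C₁ = κ₁ε₀A₁/d = 3.33 × 8.85×10⁻¹² × 7.07×10⁻³ / 6.33×10⁻⁴ = 3.29×10⁻¹⁰ F.
C₂ = κ₂ε₀A₂/d = 1.55 × 8.85×10⁻¹² × 2.78×10⁻³ / 6.33×10⁻⁴ = 6.02×10⁻¹¹ F.
C = C₁ + C₂ = 3.89×10⁻¹⁰ F.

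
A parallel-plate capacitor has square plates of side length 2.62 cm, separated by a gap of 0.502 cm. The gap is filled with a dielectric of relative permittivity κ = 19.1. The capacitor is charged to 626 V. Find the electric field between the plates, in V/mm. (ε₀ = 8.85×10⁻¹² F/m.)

E ≈ 125 V/mm

E = V/d = 626 / 5.02×10⁻³ = 1.25×10⁵ V/m.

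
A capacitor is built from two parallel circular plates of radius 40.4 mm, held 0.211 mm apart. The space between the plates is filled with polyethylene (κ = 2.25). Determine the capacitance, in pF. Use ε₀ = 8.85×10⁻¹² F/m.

A = π(40.4 mm)² = 5.13×10⁻³ m².
C = κε₀A/d = 2.25 × 8.85×10⁻¹² × 5.13×10⁻³ / 2.11×10⁻⁴ = 4.84×10⁻¹⁰ F.

484 pF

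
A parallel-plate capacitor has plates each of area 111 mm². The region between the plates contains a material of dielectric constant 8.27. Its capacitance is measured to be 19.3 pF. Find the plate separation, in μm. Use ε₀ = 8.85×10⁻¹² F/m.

A = 111 mm² = 1.11×10⁻⁴ m².
d = κε₀A/C = 8.27 × 8.85×10⁻¹² × 1.11×10⁻⁴ / 1.93×10⁻¹¹ = 4.21×10⁻⁴ m.

421 μm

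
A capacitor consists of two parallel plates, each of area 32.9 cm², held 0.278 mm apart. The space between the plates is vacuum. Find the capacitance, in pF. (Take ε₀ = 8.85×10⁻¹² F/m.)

A = 32.9 cm² = 3.29×10⁻³ m².
C = ε₀A/d = 8.85×10⁻¹² × 3.29×10⁻³ / 2.78×10⁻⁴ = 1.05×10⁻¹⁰ F.

105 pF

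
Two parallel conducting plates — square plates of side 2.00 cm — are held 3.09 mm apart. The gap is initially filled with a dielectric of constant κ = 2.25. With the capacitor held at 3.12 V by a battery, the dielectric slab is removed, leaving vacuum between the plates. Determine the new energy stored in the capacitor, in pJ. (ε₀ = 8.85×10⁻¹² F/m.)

5.58 pJ

A = (2.00 cm)² = 4.00×10⁻⁴ m².
Initially C₁ = κε₀A/d = 2.25 × 8.85×10⁻¹² × 4.00×10⁻⁴ / 3.09×10⁻³ = 2.58×10⁻¹² F.
U₁ = 1.25×10⁻¹¹ J.
Battery connected ⇒ V is held fixed. C₂ = 0.444 C₁ and U = ½CV², so U₂/U₁ = C₂/C₁ = 0.444.
U₂ = 0.444 × 1.25×10⁻¹¹ = 5.58×10⁻¹² J.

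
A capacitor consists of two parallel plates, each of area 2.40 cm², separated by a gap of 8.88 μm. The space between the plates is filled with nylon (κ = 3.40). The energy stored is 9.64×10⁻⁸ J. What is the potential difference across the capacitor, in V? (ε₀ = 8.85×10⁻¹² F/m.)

A = 2.40 cm² = 2.40×10⁻⁴ m².
C = κε₀A/d = 3.40 × 8.85×10⁻¹² × 2.40×10⁻⁴ / 8.88×10⁻⁶ = 8.13×10⁻¹⁰ F.
V = √(2U/C) = √(2 × 9.64×10⁻⁸ / 8.13×10⁻¹⁰) = 15.4 V.

15.4 V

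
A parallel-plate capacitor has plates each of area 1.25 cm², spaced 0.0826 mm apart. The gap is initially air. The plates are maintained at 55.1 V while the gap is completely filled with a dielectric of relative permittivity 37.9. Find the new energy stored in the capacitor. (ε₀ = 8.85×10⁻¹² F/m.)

U ≈ 0.771 μJ

A = 1.25 cm² = 1.25×10⁻⁴ m².
Initially C₁ = ε₀A/d = 8.85×10⁻¹² × 1.25×10⁻⁴ / 8.26×10⁻⁵ = 1.34×10⁻¹¹ F.
U₁ = 2.03×10⁻⁸ J.
Battery connected ⇒ V is held fixed. C₂ = 37.9 C₁ and U = ½CV², so U₂/U₁ = C₂/C₁ = 37.9.
U₂ = 37.9 × 2.03×10⁻⁸ = 7.71×10⁻⁷ J.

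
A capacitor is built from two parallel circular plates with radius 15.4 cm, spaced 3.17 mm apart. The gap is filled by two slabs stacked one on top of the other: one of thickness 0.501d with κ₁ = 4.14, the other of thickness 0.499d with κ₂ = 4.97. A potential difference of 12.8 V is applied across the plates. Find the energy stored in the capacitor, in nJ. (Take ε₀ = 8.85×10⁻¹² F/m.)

U ≈ 77.0 nJ

A = π(15.4 cm)² = 7.45×10⁻² m².
Stacked slabs ⇒ two capacitors in series, each with the full plate area.
C₁ = κ₁ε₀A/d₁ = 4.14 × 8.85×10⁻¹² × 7.45×10⁻² / 1.59×10⁻³ = 1.72×10⁻⁹ F.
C₂ = κ₂ε₀A/d₂ = 4.97 × 8.85×10⁻¹² × 7.45×10⁻² / 1.58×10⁻³ = 2.07×10⁻⁹ F.
C = (1/C₁ + 1/C₂)⁻¹ = 9.39×10⁻¹⁰ F.
U = ½CV² = ½ × 9.39×10⁻¹⁰ × (12.8)² = 7.70×10⁻⁸ J.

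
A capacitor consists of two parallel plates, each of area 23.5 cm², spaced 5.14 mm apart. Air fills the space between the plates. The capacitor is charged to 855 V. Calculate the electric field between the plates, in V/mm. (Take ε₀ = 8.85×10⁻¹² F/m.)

E ≈ 166 V/mm

E = V/d = 855 / 5.14×10⁻³ = 1.66×10⁵ V/m.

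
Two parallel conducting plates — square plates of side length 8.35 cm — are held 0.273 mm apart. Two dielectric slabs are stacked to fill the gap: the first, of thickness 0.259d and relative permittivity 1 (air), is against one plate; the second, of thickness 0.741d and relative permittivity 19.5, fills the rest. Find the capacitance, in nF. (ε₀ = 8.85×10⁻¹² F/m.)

C ≈ 0.761 nF

A = (8.35 cm)² = 6.97×10⁻³ m².
Stacked slabs ⇒ two capacitors in series, each with the full plate area.
C₁ = κ₁ε₀A/d₁ = 1.00 × 8.85×10⁻¹² × 6.97×10⁻³ / 7.07×10⁻⁵ = 8.73×10⁻¹⁰ F.
C₂ = κ₂ε₀A/d₂ = 19.5 × 8.85×10⁻¹² × 6.97×10⁻³ / 2.02×10⁻⁴ = 5.95×10⁻⁹ F.
C = (1/C₁ + 1/C₂)⁻¹ = 7.61×10⁻¹⁰ F.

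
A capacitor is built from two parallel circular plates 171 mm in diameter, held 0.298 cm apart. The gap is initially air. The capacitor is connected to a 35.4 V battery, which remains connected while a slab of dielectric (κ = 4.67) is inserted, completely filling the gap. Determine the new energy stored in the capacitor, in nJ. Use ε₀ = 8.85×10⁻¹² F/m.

A = π(171/2 mm)² = 2.30×10⁻² m².
Initially C₁ = ε₀A/d = 8.85×10⁻¹² × 2.30×10⁻² / 2.98×10⁻³ = 6.82×10⁻¹¹ F.
U₁ = 4.27×10⁻⁸ J.
Battery connected ⇒ V is held fixed. C₂ = 4.67 C₁ and U = ½CV², so U₂/U₁ = C₂/C₁ = 4.67.
U₂ = 4.67 × 4.27×10⁻⁸ = 2.00×10⁻⁷ J.

200 nJ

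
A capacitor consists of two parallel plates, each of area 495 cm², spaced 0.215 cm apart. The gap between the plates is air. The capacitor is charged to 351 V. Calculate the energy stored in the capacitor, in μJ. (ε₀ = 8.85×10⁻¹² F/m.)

A = 495 cm² = 4.95×10⁻² m².
C = ε₀A/d = 8.85×10⁻¹² × 4.95×10⁻² / 2.15×10⁻³ = 2.04×10⁻¹⁰ F.
U = ½CV² = ½ × 2.04×10⁻¹⁰ × (351)² = 1.26×10⁻⁵ J.

U ≈ 12.6 μJ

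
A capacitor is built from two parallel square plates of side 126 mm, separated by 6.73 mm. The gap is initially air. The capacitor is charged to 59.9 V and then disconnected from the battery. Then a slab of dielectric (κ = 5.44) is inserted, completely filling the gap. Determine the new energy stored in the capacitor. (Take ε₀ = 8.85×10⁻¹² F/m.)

U ≈ 6.88 nJ

A = (126 mm)² = 1.59×10⁻² m².
Initially C₁ = ε₀A/d = 8.85×10⁻¹² × 1.59×10⁻² / 6.73×10⁻³ = 2.09×10⁻¹¹ F.
U₁ = 3.75×10⁻⁸ J.
Isolated ⇒ Q is held fixed. C₂ = 5.44 C₁ and U = Q²/(2C), so U₂/U₁ = C₁/C₂ = 0.184.
U₂ = 0.184 × 3.75×10⁻⁸ = 6.88×10⁻⁹ J.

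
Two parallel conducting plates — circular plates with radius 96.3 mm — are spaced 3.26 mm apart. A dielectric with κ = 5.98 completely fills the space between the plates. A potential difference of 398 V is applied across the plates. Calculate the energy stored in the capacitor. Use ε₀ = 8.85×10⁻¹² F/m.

U ≈ 37.5 μJ

A = π(96.3 mm)² = 2.91×10⁻² m².
C = κε₀A/d = 5.98 × 8.85×10⁻¹² × 2.91×10⁻² / 3.26×10⁻³ = 4.73×10⁻¹⁰ F.
U = ½CV² = ½ × 4.73×10⁻¹⁰ × (398)² = 3.75×10⁻⁵ J.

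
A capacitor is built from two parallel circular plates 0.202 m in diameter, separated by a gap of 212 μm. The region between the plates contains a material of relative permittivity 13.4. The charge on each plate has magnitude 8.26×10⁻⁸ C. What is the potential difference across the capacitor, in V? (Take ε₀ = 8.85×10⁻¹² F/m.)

A = π(0.202/2 m)² = 3.20×10⁻² m².
C = κε₀A/d = 13.4 × 8.85×10⁻¹² × 3.20×10⁻² / 2.12×10⁻⁴ = 1.79×10⁻⁸ F.
V = Q/C = 8.26×10⁻⁸ / 1.79×10⁻⁸ = 4.61 V.

V ≈ 4.61 V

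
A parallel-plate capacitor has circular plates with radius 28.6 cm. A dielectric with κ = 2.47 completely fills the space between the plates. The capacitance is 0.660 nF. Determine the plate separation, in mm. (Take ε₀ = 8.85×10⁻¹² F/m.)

A = π(28.6 cm)² = 0.257 m².
d = κε₀A/C = 2.47 × 8.85×10⁻¹² × 0.257 / 6.60×10⁻¹⁰ = 8.51×10⁻³ m.

d ≈ 8.51 mm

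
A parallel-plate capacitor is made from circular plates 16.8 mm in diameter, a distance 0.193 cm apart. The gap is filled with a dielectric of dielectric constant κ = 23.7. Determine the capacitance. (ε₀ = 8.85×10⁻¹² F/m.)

A = π(16.8/2 mm)² = 2.22×10⁻⁴ m².
C = κε₀A/d = 23.7 × 8.85×10⁻¹² × 2.22×10⁻⁴ / 1.93×10⁻³ = 2.41×10⁻¹¹ F.

C ≈ 24.1 pF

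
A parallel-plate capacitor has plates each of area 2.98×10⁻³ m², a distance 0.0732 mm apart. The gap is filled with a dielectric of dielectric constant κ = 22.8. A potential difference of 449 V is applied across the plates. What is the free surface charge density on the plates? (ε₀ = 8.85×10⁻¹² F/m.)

C = κε₀A/d = 22.8 × 8.85×10⁻¹² × 2.98×10⁻³ / 7.32×10⁻⁵ = 8.21×10⁻⁹ F.
σ = Q/A = CV/A = 8.21×10⁻⁹ × 449 / 2.98×10⁻³ = 1.24×10⁻³ C/m².

124 nC/cm²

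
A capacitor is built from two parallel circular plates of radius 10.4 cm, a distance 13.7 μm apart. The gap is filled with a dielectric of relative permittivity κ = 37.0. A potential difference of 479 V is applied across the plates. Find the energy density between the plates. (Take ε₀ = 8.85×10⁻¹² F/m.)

u ≈ 2.00×10⁵ J/m³

E = V/d = 479 / 1.37×10⁻⁵ = 3.50×10⁷ V/m.
u = ½κε₀E² = ½ × 37.0 × 8.85×10⁻¹² × (3.50×10⁷)² = 2.00×10⁵ J/m³.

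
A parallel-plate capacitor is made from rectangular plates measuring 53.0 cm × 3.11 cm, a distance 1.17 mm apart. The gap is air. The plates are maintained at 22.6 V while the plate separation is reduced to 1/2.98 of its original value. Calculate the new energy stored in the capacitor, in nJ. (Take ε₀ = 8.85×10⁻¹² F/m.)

U ≈ 94.9 nJ

A = 53.0 × 3.11 cm² = 1.65×10⁻² m².
Initially C₁ = ε₀A/d = 8.85×10⁻¹² × 1.65×10⁻² / 1.17×10⁻³ = 1.25×10⁻¹⁰ F.
U₁ = 3.18×10⁻⁸ J.
Battery connected ⇒ V is held fixed. C₂ = 2.98 C₁ and U = ½CV², so U₂/U₁ = C₂/C₁ = 2.98.
U₂ = 2.98 × 3.18×10⁻⁸ = 9.49×10⁻⁸ J.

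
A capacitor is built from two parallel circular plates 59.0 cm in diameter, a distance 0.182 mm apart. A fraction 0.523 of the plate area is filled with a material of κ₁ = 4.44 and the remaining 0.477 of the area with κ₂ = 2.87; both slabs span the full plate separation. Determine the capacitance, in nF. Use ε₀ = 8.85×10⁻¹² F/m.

A = π(59.0/2 cm)² = 0.273 m².
Side-by-side slabs ⇒ two capacitors in parallel, each spanning the full gap.
C₁ = κ₁ε₀A₁/d = 4.44 × 8.85×10⁻¹² × 0.143 / 1.82×10⁻⁴ = 3.09×10⁻⁸ F.
C₂ = κ₂ε₀A₂/d = 2.87 × 8.85×10⁻¹² × 0.130 / 1.82×10⁻⁴ = 1.82×10⁻⁸ F.
C = C₁ + C₂ = 4.91×10⁻⁸ F.

49.1 nF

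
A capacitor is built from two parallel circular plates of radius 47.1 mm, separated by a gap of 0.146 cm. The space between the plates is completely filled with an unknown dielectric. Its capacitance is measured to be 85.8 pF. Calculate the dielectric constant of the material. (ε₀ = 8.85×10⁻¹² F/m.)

2.03

A = π(47.1 mm)² = 6.97×10⁻³ m².
κ = Cd/(ε₀A) = 8.58×10⁻¹¹ × 1.46×10⁻³ / (8.85×10⁻¹² × 6.97×10⁻³) = 2.03.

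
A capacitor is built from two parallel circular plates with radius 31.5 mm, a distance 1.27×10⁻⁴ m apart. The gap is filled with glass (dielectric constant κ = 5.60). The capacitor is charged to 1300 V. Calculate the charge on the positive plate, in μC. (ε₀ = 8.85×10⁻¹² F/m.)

A = π(31.5 mm)² = 3.12×10⁻³ m².
C = κε₀A/d = 5.60 × 8.85×10⁻¹² × 3.12×10⁻³ / 1.27×10⁻⁴ = 1.22×10⁻⁹ F.
Q = CV = 1.22×10⁻⁹ × 1300 = 1.58×10⁻⁶ C.

Q ≈ 1.58 μC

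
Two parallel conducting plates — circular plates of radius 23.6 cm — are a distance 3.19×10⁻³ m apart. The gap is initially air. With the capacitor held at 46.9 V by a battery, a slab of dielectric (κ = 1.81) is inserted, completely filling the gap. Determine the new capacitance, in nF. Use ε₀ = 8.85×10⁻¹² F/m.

A = π(23.6 cm)² = 0.175 m².
Initially C₁ = ε₀A/d = 8.85×10⁻¹² × 0.175 / 3.19×10⁻³ = 4.85×10⁻¹⁰ F.
C = κε₀A/d scales with κ, so C₂/C₁ = κ = 1.81.
C₂ = 1.81 × 4.85×10⁻¹⁰ = 8.79×10⁻¹⁰ F.

C ≈ 0.879 nF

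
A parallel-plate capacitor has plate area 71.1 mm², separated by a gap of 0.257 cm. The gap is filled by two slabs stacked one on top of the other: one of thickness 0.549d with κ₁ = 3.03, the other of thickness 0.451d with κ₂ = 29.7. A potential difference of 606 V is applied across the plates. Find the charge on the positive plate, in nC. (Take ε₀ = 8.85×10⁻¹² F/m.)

A = 71.1 mm² = 7.11×10⁻⁵ m².
Stacked slabs ⇒ two capacitors in series, each with the full plate area.
C₁ = κ₁ε₀A/d₁ = 3.03 × 8.85×10⁻¹² × 7.11×10⁻⁵ / 1.41×10⁻³ = 1.35×10⁻¹² F.
C₂ = κ₂ε₀A/d₂ = 29.7 × 8.85×10⁻¹² × 7.11×10⁻⁵ / 1.16×10⁻³ = 1.61×10⁻¹¹ F.
C = (1/C₁ + 1/C₂)⁻¹ = 1.25×10⁻¹² F.
Q = CV = 1.25×10⁻¹² × 606 = 7.56×10⁻¹⁰ C.

Q ≈ 0.756 nC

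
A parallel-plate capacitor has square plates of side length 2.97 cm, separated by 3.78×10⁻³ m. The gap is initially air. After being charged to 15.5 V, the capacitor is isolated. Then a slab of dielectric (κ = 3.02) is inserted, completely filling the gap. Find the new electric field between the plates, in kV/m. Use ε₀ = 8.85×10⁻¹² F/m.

E ≈ 1.36 kV/m

A = (2.97 cm)² = 8.82×10⁻⁴ m².
Initially C₁ = ε₀A/d = 8.85×10⁻¹² × 8.82×10⁻⁴ / 3.78×10⁻³ = 2.07×10⁻¹² F.
E₁ = 4.10×10³ V/m.
Isolated ⇒ Q is held fixed. V₂ = Q/C₂ = V₁/3.02; E = V/d, so E₂/E₁ = (V₂/V₁)(d₁/d₂) = 0.331.
E₂ = 0.331 × 4.10×10³ = 1.36×10³ V/m.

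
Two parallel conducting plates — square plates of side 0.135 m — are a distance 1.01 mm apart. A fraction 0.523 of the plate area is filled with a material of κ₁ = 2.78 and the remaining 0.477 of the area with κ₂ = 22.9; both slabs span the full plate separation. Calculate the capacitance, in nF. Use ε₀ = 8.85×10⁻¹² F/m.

C ≈ 1.98 nF

A = (0.135 m)² = 1.82×10⁻² m².
Side-by-side slabs ⇒ two capacitors in parallel, each spanning the full gap.
C₁ = κ₁ε₀A₁/d = 2.78 × 8.85×10⁻¹² × 9.53×10⁻³ / 1.01×10⁻³ = 2.32×10⁻¹⁰ F.
C₂ = κ₂ε₀A₂/d = 22.9 × 8.85×10⁻¹² × 8.69×10⁻³ / 1.01×10⁻³ = 1.74×10⁻⁹ F.
C = C₁ + C₂ = 1.98×10⁻⁹ F.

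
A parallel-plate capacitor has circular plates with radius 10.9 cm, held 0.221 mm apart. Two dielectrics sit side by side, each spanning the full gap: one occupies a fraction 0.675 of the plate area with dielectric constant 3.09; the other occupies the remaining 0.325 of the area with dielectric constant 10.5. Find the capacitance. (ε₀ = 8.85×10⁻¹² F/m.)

A = π(10.9 cm)² = 3.73×10⁻² m².
Side-by-side slabs ⇒ two capacitors in parallel, each spanning the full gap.
C₁ = κ₁ε₀A₁/d = 3.09 × 8.85×10⁻¹² × 2.52×10⁻² / 2.21×10⁻⁴ = 3.12×10⁻⁹ F.
C₂ = κ₂ε₀A₂/d = 10.5 × 8.85×10⁻¹² × 1.21×10⁻² / 2.21×10⁻⁴ = 5.10×10⁻⁹ F.
C = C₁ + C₂ = 8.22×10⁻⁹ F.

C ≈ 8.22 nF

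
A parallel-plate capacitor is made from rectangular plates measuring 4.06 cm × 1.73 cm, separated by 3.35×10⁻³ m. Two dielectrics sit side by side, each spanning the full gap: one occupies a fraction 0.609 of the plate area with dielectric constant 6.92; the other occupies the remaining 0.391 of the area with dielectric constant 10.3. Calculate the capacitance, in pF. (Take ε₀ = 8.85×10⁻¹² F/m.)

A = 4.06 × 1.73 cm² = 7.02×10⁻⁴ m².
Side-by-side slabs ⇒ two capacitors in parallel, each spanning the full gap.
C₁ = κ₁ε₀A₁/d = 6.92 × 8.85×10⁻¹² × 4.28×10⁻⁴ / 3.35×10⁻³ = 7.82×10⁻¹² F.
C₂ = κ₂ε₀A₂/d = 10.3 × 8.85×10⁻¹² × 2.75×10⁻⁴ / 3.35×10⁻³ = 7.47×10⁻¹² F.
C = C₁ + C₂ = 1.53×10⁻¹¹ F.

C ≈ 15.3 pF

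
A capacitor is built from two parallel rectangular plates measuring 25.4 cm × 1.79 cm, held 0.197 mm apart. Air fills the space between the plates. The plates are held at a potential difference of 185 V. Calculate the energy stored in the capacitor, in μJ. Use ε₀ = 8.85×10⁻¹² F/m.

3.50 μJ

A = 25.4 × 1.79 cm² = 4.55×10⁻³ m².
C = ε₀A/d = 8.85×10⁻¹² × 4.55×10⁻³ / 1.97×10⁻⁴ = 2.04×10⁻¹⁰ F.
U = ½CV² = ½ × 2.04×10⁻¹⁰ × (185)² = 3.50×10⁻⁶ J.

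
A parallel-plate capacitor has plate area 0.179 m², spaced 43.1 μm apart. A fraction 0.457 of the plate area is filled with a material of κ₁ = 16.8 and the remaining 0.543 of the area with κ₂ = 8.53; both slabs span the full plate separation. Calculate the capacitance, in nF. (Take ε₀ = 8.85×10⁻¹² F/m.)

Side-by-side slabs ⇒ two capacitors in parallel, each spanning the full gap.
C₁ = κ₁ε₀A₁/d = 16.8 × 8.85×10⁻¹² × 8.18×10⁻² / 4.31×10⁻⁵ = 2.82×10⁻⁷ F.
C₂ = κ₂ε₀A₂/d = 8.53 × 8.85×10⁻¹² × 9.72×10⁻² / 4.31×10⁻⁵ = 1.70×10⁻⁷ F.
C = C₁ + C₂ = 4.52×10⁻⁷ F.

C ≈ 452 nF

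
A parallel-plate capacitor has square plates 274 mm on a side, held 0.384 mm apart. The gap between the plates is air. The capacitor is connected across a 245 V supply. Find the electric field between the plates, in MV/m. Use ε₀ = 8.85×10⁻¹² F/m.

E ≈ 0.638 MV/m

E = V/d = 245 / 3.84×10⁻⁴ = 6.38×10⁵ V/m.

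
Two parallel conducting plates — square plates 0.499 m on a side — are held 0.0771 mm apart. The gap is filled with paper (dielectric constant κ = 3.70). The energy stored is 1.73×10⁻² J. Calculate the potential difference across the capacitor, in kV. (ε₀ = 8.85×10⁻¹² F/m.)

A = (0.499 m)² = 0.249 m².
C = κε₀A/d = 3.70 × 8.85×10⁻¹² × 0.249 / 7.71×10⁻⁵ = 1.06×10⁻⁷ F.
V = √(2U/C) = √(2 × 1.73×10⁻² / 1.06×10⁻⁷) = 5.72×10² V.

0.572 kV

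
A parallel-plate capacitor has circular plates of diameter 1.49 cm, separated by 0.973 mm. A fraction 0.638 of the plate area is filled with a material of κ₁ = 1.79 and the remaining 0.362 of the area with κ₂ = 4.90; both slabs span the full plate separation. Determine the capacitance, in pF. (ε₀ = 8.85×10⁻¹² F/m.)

A = π(1.49/2 cm)² = 1.74×10⁻⁴ m².
Side-by-side slabs ⇒ two capacitors in parallel, each spanning the full gap.
C₁ = κ₁ε₀A₁/d = 1.79 × 8.85×10⁻¹² × 1.11×10⁻⁴ / 9.73×10⁻⁴ = 1.81×10⁻¹² F.
C₂ = κ₂ε₀A₂/d = 4.90 × 8.85×10⁻¹² × 6.31×10⁻⁵ / 9.73×10⁻⁴ = 2.81×10⁻¹² F.
C = C₁ + C₂ = 4.62×10⁻¹² F.

C ≈ 4.62 pF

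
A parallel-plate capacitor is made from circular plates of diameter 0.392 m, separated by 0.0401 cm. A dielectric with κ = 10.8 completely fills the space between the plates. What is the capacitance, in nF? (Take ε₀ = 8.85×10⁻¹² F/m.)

C ≈ 28.8 nF

A = π(0.392/2 m)² = 0.121 m².
C = κε₀A/d = 10.8 × 8.85×10⁻¹² × 0.121 / 4.01×10⁻⁴ = 2.88×10⁻⁸ F.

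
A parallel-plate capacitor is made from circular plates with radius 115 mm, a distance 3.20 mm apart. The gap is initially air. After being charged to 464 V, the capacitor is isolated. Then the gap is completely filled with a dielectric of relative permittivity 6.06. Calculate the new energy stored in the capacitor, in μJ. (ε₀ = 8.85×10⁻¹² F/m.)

U ≈ 2.04 μJ

A = π(115 mm)² = 4.15×10⁻² m².
Initially C₁ = ε₀A/d = 8.85×10⁻¹² × 4.15×10⁻² / 3.20×10⁻³ = 1.15×10⁻¹⁰ F.
U₁ = 1.24×10⁻⁵ J.
Isolated ⇒ Q is held fixed. C₂ = 6.06 C₁ and U = Q²/(2C), so U₂/U₁ = C₁/C₂ = 0.165.
U₂ = 0.165 × 1.24×10⁻⁵ = 2.04×10⁻⁶ J.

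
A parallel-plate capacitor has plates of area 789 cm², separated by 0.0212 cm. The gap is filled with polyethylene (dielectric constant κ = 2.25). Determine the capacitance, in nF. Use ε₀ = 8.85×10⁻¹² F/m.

A = 789 cm² = 7.89×10⁻² m².
C = κε₀A/d = 2.25 × 8.85×10⁻¹² × 7.89×10⁻² / 2.12×10⁻⁴ = 7.41×10⁻⁹ F.

C ≈ 7.41 nF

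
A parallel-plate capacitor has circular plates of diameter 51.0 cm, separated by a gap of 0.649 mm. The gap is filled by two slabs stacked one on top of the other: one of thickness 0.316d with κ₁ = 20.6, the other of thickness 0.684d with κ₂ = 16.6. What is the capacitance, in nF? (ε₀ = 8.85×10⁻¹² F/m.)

49.3 nF

A = π(51.0/2 cm)² = 0.204 m².
Stacked slabs ⇒ two capacitors in series, each with the full plate area.
C₁ = κ₁ε₀A/d₁ = 20.6 × 8.85×10⁻¹² × 0.204 / 2.05×10⁻⁴ = 1.82×10⁻⁷ F.
C₂ = κ₂ε₀A/d₂ = 16.6 × 8.85×10⁻¹² × 0.204 / 4.44×10⁻⁴ = 6.76×10⁻⁸ F.
C = (1/C₁ + 1/C₂)⁻¹ = 4.93×10⁻⁸ F.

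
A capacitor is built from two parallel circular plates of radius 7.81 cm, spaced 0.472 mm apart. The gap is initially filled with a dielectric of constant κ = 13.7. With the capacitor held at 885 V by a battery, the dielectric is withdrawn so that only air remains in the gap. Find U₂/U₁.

0.0730

Battery connected ⇒ V is held fixed.
C₂ = 0.0730 C₁ and U = ½CV², so U₂/U₁ = C₂/C₁ = 0.0730.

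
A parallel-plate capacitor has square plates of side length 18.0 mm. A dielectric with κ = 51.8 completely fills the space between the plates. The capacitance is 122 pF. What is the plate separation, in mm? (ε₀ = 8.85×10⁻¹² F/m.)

1.22 mm

A = (18.0 mm)² = 3.24×10⁻⁴ m².
d = κε₀A/C = 51.8 × 8.85×10⁻¹² × 3.24×10⁻⁴ / 1.22×10⁻¹⁰ = 1.22×10⁻³ m.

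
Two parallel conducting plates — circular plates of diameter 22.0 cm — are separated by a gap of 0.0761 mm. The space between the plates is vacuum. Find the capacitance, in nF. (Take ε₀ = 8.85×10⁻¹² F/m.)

A = π(22.0/2 cm)² = 3.80×10⁻² m².
C = ε₀A/d = 8.85×10⁻¹² × 3.80×10⁻² / 7.61×10⁻⁵ = 4.42×10⁻⁹ F.

C ≈ 4.42 nF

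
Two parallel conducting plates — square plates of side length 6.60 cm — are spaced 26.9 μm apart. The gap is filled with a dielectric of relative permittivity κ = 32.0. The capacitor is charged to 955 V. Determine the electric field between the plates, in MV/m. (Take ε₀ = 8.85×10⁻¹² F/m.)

E = V/d = 955 / 2.69×10⁻⁵ = 3.55×10⁷ V/m.

E ≈ 35.5 MV/m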